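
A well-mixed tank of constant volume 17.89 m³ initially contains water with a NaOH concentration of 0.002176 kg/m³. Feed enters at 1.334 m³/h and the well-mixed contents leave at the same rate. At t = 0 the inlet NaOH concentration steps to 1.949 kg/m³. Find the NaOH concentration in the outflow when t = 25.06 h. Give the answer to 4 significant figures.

Species balance on the tank: V dC/dt = Q(C_in − C).
Rewrite as dC/dt + C/τ = C_in/τ, τ = V/Q = 13.4108 h.
Solution: C(t) = C_in + (C₀ − C_in) e^(−t/τ).
C(25.06) = 1.949 + (0.002176 − 1.949)·e^(−25.06/13.4108) = 1.949 + (-1.94682)·0.154333 = 1.64854 kg/m³.

1.649 kg/m³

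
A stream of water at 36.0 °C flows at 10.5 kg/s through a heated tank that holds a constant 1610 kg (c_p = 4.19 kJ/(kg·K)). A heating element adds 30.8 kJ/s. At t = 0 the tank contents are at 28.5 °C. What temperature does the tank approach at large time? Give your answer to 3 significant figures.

Heat balance on the well-mixed liquid: M c_p dT/dt = ṁ c_p (T_in − T) + 30.8.
At steady state dT/dt = 0 ⇒ T_ss = T_in + Q̇/(ṁ c_p) = 36.0 + 30.8/(10.5·4.19) = 36.700 °C.

36.7 °C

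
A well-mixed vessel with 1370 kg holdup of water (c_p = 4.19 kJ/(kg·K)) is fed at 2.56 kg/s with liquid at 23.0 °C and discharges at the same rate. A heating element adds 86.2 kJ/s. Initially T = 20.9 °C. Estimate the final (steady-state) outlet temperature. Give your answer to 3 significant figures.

Unsteady energy balance on the tank contents: M c_p dT/dt = ṁ c_p (T_in − T) + 86.2.
At steady state dT/dt = 0 ⇒ T_ss = T_in + Q̇/(ṁ c_p) = 23.0 + 86.2/(2.56·4.19) = 31.036 °C.

31.0 °C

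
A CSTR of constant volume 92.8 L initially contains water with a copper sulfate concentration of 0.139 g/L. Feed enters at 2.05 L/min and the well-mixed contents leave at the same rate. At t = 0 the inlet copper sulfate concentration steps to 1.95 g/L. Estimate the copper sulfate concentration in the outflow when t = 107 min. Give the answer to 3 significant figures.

1.78 g/L

Unsteady species balance (constant V, well mixed): V dC/dt = Q(C_in − C).
So dC/dt = (C_in − C)/τ with τ = V/Q = 92.8/2.05 = 45.268 min.
Solution: C(t) = C_in + (C₀ − C_in) e^(−t/τ).
C(107) = 1.95 + (0.139 − 1.95)·e^(−107/45.268) = 1.95 + (-1.8110)·0.094073 = 1.7796 g/L.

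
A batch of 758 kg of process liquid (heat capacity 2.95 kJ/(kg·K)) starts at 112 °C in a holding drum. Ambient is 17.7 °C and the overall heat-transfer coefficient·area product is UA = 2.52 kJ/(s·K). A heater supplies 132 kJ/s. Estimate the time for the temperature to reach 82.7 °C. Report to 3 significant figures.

1070 s

M c_p dT/dt = −UA(T − T_amb) + Q̇.
τ = M c_p/UA = 887.34 s; T_ss = T_amb + Q̇/UA = 17.7 + 132/2.52 = 70.081 °C.
T(t) = T_ss + (T₀ − T_ss)e^(−t/τ); set T = 82.7:
t = −τ ln[(T − T_ss)/(T₀ − T_ss)] = −887.34 · ln(0.30103) = 1065.3 s.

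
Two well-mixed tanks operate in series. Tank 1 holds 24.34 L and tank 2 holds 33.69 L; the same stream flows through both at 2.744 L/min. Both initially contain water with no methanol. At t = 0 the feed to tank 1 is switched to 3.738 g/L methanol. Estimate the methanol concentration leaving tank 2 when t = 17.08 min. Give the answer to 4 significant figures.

Time constants: τᵢ = Vᵢ/Q for each well-mixed tank.
τ₁ = 24.34/2.744 = 8.87026 min; τ₂ = 33.69/2.744 = 12.2777 min.
Solving the cascade with C₁(0)=C₂(0)=0 gives C₂(t) = C_in[1 − (τ₁ e^(−t/τ₁) − τ₂ e^(−t/τ₂))/(τ₁ − τ₂)].
At t = 17.08: e^(−t/τ₁) = 0.145798, e^(−t/τ₂) = 0.248791.
C₂ = 3.738·[1 − (8.87026·0.145798 − 12.2777·0.248791)/(-3.40743)] = 3.738·0.483095 = 1.80581 g/L.

1.806 g/L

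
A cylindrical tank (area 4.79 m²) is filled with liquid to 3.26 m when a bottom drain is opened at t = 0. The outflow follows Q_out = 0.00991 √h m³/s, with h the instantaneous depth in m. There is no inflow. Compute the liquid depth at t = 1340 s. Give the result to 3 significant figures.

0.176 m

A dh/dt = −Q_out = −0.00991 √h.
This is separable: 2 d(√h)/dt = −0.00991/A, so √h = √h₀ − (0.00991/(2A)) t.
√h = √3.26 − 0.00991·1340/(2·4.79) = 1.8055 − 1.3862 = 0.41939.
h = 0.41939² = 0.17589 m.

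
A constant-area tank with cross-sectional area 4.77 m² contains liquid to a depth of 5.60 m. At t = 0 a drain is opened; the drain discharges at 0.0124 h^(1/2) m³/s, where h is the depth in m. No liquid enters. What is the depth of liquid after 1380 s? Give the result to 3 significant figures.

With no inflow, A dh/dt = −0.0124 √h.
∫ h^(−1/2) dh = −(0.0124/A) ∫ dt, giving 2√h = 2√h₀ − (0.0124/A) t.
√h = √5.60 − 0.0124·1380/(2·4.77) = 2.3664 − 1.7937 = 0.57272.
h = 0.57272² = 0.32801 m.

0.328 m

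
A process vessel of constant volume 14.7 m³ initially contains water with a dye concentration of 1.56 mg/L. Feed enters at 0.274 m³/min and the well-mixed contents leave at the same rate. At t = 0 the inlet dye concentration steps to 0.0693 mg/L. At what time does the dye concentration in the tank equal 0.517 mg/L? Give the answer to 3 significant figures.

Species balance: V dC/dt = Q(C_in − C) ⇒ τ = V/Q = 53.650 min.
C(t) = C_in + (C₀ − C_in) e^(−t/τ). Set C = 0.517 and solve for t:
e^(−t/τ) = (C − C_in)/(C₀ − C_in) = (0.517 − 0.0693)/(1.56 − 0.0693) = 0.30033
t = −τ ln(…) = 53.650 × 1.2029 = 64.534 min.

64.5 min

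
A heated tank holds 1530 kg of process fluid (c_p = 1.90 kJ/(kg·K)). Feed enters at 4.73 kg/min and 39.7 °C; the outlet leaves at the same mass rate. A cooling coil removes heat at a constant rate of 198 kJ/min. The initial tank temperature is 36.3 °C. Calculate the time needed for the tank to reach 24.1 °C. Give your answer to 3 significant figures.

344 min

Unsteady energy balance on the tank contents: M c_p dT/dt = ṁ c_p (T_in − T) − 198.
τ = M/ṁ = 323.47 min; T_ss = T_in − Q̇/(ṁ c_p) = 17.668 °C.
T(t) = T_ss + (T₀ − T_ss) e^(−t/τ). Set T = 24.1:
e^(−t/τ) = (24.1 − 17.668)/(36.3 − 17.668) = 0.34521
t = −323.47 · ln(0.34521) = 344.04 min.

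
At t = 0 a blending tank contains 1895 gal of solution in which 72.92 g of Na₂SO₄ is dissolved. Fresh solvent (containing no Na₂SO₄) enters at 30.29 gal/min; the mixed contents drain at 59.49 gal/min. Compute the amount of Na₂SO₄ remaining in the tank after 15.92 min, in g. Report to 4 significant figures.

Total volume: dV/dt = Q_in − Q_out = -29.2000 gal/min, so V(t) = 1895 − 29.2000 t and V(15.92) = 1430.14 gal.
Solute balance: dm/dt = 0 − Q_out C = −Q_out m/V(t).
Separate: dm/m = −Q_out dt/V(t) ⇒ ln(m/m₀) = −(Q_out/(Q_in−Q_out)) ln(V/V₀).
m = m₀ (V₀/V)^(Q_out/(Q_in−Q_out)) = 72.92 × (1895/1430.14)^(-2.03733) = 41.0979 g.

41.10 g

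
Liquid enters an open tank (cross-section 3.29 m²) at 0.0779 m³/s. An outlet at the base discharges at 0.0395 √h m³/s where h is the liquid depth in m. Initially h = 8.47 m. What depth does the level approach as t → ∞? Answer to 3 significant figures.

3.89 m

A dh/dt = Q_in − 0.0395 √h. Steady state requires inflow = outflow:
Q_in = 0.0395 √h_ss ⇒ √h_ss = 0.0779/0.0395 = 1.9722.
h_ss = 1.9722² = 3.8894 m. (Since h₀ = 8.47 m > h_ss, the level will fall toward this value.)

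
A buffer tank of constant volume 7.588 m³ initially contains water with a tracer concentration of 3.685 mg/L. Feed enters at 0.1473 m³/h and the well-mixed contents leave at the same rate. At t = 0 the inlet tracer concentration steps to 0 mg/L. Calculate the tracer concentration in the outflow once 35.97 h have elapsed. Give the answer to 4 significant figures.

Mass balance on the solute (V constant): V dC/dt = Q(C_in − C).
So dC/dt = (C_in − C)/τ with τ = V/Q = 7.588/0.1473 = 51.5139 h.
Solution: C(t) = C_in + (C₀ − C_in) e^(−t/τ).
C(35.97) = 0 + (3.685 − 0)·e^(−35.97/51.5139) = 0 + (3.68500)·0.497451 = 1.83311 mg/L.

1.833 mg/L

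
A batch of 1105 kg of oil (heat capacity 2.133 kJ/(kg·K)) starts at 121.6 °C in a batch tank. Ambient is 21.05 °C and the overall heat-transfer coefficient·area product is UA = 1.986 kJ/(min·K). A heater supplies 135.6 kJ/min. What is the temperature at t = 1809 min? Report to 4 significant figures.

M c_p dT/dt = −UA(T − T_amb) + Q̇.
dT/dt = (T_ss − T)/τ with T_ss = T_amb + Q̇/UA = 21.05 + 135.6/1.986 = 89.3279 °C, τ = M c_p/UA = 1105·2.133/1.986 = 1186.79 min.
This is linear first-order; T(t) = T_ss + (T₀ − T_ss) e^(−t/τ).
T(1809) = 89.3279 + (32.2721)·0.217778 = 96.3561 °C.

96.36 °C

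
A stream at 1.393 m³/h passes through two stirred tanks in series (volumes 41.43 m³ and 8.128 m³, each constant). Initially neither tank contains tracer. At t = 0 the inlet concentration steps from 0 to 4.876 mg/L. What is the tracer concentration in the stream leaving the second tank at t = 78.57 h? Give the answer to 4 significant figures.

Species balance on tank i: dCᵢ/dt = (Cᵢ₋₁ − Cᵢ)/τᵢ with τᵢ = Vᵢ/Q.
τ₁ = 41.43/1.393 = 29.7416 h; τ₂ = 8.128/1.393 = 5.83489 h.
Solving the cascade with C₁(0)=C₂(0)=0 gives C₂(t) = C_in[1 − (τ₁ e^(−t/τ₁) − τ₂ e^(−t/τ₂))/(τ₁ − τ₂)].
At t = 78.57: e^(−t/τ₁) = 0.0712360, e^(−t/τ₂) = 1.41901e-06.
C₂ = 4.876·[1 − (29.7416·0.0712360 − 5.83489·1.41901e-06)/(23.9067)] = 4.876·0.911378 = 4.44388 mg/L.

4.444 mg/L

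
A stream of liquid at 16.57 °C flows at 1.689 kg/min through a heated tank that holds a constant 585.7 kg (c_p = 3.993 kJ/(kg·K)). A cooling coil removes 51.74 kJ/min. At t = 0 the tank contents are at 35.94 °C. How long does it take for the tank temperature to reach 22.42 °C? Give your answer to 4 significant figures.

M c_p dT/dt = ṁ c_p (T_in − T) − Q̇.
τ = M/ṁ = 346.773 min; T_ss = T_in − Q̇/(ṁ c_p) = 8.89820 °C.
T(t) = T_ss + (T₀ − T_ss) e^(−t/τ). Set T = 22.42:
e^(−t/τ) = (22.42 − 8.89820)/(35.94 − 8.89820) = 0.500033
t = −346.773 · ln(0.500033) = 240.342 min.

240.3 min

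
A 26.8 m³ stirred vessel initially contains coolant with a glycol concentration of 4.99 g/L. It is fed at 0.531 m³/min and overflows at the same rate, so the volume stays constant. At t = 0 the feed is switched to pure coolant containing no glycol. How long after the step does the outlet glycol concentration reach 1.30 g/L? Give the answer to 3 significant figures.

67.9 min

Species balance: V dC/dt = Q(C_in − C) ⇒ τ = V/Q = 50.471 min.
C(t) = C_in + (C₀ − C_in) e^(−t/τ). Set C = 1.30 and solve for t:
e^(−t/τ) = (C − C_in)/(C₀ − C_in) = (1.30 − 0)/(4.99 − 0) = 0.26052
t = −τ ln(…) = 50.471 × 1.3451 = 67.887 min.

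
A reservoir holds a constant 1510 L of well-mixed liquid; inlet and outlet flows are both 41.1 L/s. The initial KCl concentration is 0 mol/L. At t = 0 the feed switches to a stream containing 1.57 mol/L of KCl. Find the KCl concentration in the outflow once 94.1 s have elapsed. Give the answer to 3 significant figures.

1.45 mol/L

Species balance on the tank: V dC/dt = Q(C_in − C).
Rewrite as dC/dt + C/τ = C_in/τ, τ = V/Q = 36.740 s.
Integrating: C(t) = C_in + (C₀ − C_in) e^(−t/τ).
C(94.1) = 1.57 + (0 − 1.57)·e^(−94.1/36.740) = 1.57 + (-1.5700)·0.077207 = 1.4488 mol/L.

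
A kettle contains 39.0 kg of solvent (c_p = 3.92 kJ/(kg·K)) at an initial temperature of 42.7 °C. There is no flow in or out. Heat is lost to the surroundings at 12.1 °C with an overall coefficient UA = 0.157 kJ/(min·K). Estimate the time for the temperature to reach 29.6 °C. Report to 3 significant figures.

Lumped-capacitance energy balance: M c_p dT/dt = UA(T_amb − T).
τ = M c_p/UA = 973.76 min; T_ss = T_amb = 12.100 °C.
T(t) = T_ss + (T₀ − T_ss)e^(−t/τ); set T = 29.6:
t = −τ ln[(T − T_ss)/(T₀ − T_ss)] = −973.76 · ln(0.57190) = 544.14 min.

544 min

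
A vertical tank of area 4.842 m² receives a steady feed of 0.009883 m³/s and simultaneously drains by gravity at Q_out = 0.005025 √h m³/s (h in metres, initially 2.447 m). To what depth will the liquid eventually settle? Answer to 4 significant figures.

A dh/dt = Q_in − 0.005025 √h. Steady state requires inflow = outflow:
Q_in = 0.005025 √h_ss ⇒ √h_ss = 0.009883/0.005025 = 1.96677.
h_ss = 1.96677² = 3.86817 m. (Since h₀ = 2.447 m < h_ss, the level will rise toward this value.)

3.868 m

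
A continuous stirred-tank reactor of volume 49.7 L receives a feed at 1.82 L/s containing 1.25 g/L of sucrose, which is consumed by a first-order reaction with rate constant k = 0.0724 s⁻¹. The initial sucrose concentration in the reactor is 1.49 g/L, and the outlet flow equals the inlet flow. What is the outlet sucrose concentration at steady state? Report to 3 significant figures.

V dC/dt = Q(C_in − C) − k V C.
At steady state: 0 = Q C_in − (Q + kV) C_ss, so C_ss = Q C_in/(Q + kV).
C_ss = 1.82·1.25/(1.82 + 0.0724·49.7) = 2.2750/5.4183 = 0.41987 g/L.

0.420 g/L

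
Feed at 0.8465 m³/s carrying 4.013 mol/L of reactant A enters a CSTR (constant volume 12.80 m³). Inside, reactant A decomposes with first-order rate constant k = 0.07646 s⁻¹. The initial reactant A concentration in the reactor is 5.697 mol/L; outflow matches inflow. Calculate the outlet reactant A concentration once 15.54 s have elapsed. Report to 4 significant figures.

2.280 mol/L

V dC/dt = Q(C_in − C) − k V C.
dC/dt = (Q/V) C_in − (Q/V + k) C; effective rate a = Q/V + k = 0.0661328 + 0.07646 = 0.142593 s⁻¹.
C_ss = Q C_in/(Q + kV) = 1.86118 mol/L; C(t) = C_ss + (C₀ − C_ss) e^(−a t).
C(15.54) = 1.86118 + (3.83582)·e^(−0.142593·15.54) = 1.86118 + (3.83582)·0.109056 = 2.27950 mol/L.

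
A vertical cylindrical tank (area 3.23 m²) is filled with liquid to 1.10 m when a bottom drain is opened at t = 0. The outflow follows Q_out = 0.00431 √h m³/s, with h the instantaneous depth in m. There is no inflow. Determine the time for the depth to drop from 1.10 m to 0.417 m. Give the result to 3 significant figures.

Volume balance on the tank: A dh/dt = −0.00431 √h.
∫ h^(−1/2) dh = −(0.00431/A) ∫ dt, giving 2√h = 2√h₀ − (0.00431/A) t.
t = 2A(√h₀ − √h)/0.00431 = 2·3.23·(√1.10 − √0.417)/0.00431
  = 6.4600 × (1.0488 − 0.64576) / 0.00431 = 604.11 s.

604 s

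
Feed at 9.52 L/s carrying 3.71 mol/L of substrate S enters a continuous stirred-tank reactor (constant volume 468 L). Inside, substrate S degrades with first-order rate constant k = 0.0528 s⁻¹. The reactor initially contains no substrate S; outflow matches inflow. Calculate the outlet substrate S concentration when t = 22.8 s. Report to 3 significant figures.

0.837 mol/L

Species balance: V dC/dt = Q C_in − Q C − k V C.
This is linear with rate a = Q/V + k = 0.073142 s⁻¹.
C_ss = Q C_in/(Q + kV) = 1.0318 mol/L; C(t) = C_ss + (C₀ − C_ss) e^(−a t).
C(22.8) = 1.0318 + (-1.0318)·e^(−0.073142·22.8) = 1.0318 + (-1.0318)·0.18869 = 0.83711 mol/L.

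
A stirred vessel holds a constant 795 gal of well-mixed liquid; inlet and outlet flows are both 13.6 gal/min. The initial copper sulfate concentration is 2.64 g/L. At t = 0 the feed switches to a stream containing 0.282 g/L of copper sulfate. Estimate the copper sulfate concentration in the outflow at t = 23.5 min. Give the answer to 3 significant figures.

Unsteady species balance (constant V, well mixed): V dC/dt = Q(C_in − C).
So dC/dt = (C_in − C)/τ with τ = V/Q = 795/13.6 = 58.456 min.
Solution: C(t) = C_in + (C₀ − C_in) e^(−t/τ).
C(23.5) = 0.282 + (2.64 − 0.282)·e^(−23.5/58.456) = 0.282 + (2.3580)·0.66897 = 1.8594 g/L.

1.86 g/L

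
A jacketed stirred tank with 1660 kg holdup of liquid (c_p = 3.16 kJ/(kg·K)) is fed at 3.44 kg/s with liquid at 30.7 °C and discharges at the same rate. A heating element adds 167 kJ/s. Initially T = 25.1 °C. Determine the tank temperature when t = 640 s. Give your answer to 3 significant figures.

Unsteady energy balance on the tank contents: M c_p dT/dt = ṁ c_p (T_in − T) + 167.
Rearrange: dT/dt = (T_ss − T)/τ with τ = M/ṁ = 482.56 s and T_ss = T_in + Q̇/(ṁ c_p) = 46.063 °C.
T approaches T_ss exponentially: T(t) = T_ss + (T₀ − T_ss) e^(−t/τ).
T(640) = 46.063 + (-20.963)·e^(−640/482.56) = 46.063 + (-20.963)·0.26547 = 40.498 °C.

40.5 °C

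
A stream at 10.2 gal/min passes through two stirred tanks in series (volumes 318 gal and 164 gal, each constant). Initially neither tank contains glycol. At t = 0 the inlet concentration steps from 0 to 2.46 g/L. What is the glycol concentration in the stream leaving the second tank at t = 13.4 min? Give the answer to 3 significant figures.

0.293 g/L

Each tank obeys Vᵢ dCᵢ/dt = Q(Cᵢ₋₁ − Cᵢ), so τᵢ = Vᵢ/Q.
τ₁ = 318/10.2 = 31.176 min; τ₂ = 164/10.2 = 16.078 min.
Tank 1: C₁ = C_in(1 − e^(−t/τ₁)). Tank 2 (τ₁ ≠ τ₂): C₂ = C_in[1 − (τ₁ e^(−t/τ₁) − τ₂ e^(−t/τ₂))/(τ₁ − τ₂)].
At t = 13.4: e^(−t/τ₁) = 0.65063, e^(−t/τ₂) = 0.43456.
C₂ = 2.46·[1 − (31.176·0.65063 − 16.078·0.43456)/(15.098)] = 2.46·0.11927 = 0.29340 g/L.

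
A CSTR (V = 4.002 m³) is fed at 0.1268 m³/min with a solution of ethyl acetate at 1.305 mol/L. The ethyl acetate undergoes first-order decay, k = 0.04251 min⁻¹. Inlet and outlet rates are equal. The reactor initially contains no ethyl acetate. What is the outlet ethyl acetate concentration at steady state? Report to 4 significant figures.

V dC/dt = Q(C_in − C) − k V C.
At steady state: 0 = Q C_in − (Q + kV) C_ss, so C_ss = Q C_in/(Q + kV).
C_ss = 0.1268·1.305/(0.1268 + 0.04251·4.002) = 0.165474/0.296925 = 0.557292 mol/L.

0.5573 mol/L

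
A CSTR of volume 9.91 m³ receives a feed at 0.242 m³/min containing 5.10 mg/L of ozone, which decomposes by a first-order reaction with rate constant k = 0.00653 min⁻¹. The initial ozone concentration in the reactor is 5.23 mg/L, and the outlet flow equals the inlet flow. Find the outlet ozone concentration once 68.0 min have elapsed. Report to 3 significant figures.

4.17 mg/L

V dC/dt = Q(C_in − C) − k V C.
dC/dt = (Q/V) C_in − (Q/V + k) C; effective rate a = Q/V + k = 0.024420 + 0.00653 = 0.030950 min⁻¹.
C_ss = Q C_in/(Q + kV) = 4.0240 mg/L; C(t) = C_ss + (C₀ − C_ss) e^(−a t).
C(68.0) = 4.0240 + (1.2060)·e^(−0.030950·68.0) = 4.0240 + (1.2060)·0.12190 = 4.1710 mg/L.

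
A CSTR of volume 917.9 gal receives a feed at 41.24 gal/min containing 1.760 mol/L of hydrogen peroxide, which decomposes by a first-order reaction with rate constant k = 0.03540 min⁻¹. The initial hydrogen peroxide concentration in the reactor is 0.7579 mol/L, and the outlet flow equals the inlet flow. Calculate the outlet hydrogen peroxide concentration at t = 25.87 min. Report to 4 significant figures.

Accumulation = in − out − consumed: V dC/dt = Q C_in − Q C − k V C.
dC/dt = (Q/V) C_in − (Q/V + k) C; effective rate a = Q/V + k = 0.0449286 + 0.03540 = 0.0803286 min⁻¹.
C_ss = Q C_in/(Q + kV) = 0.984386 mol/L; C(t) = C_ss + (C₀ − C_ss) e^(−a t).
C(25.87) = 0.984386 + (-0.226486)·e^(−0.0803286·25.87) = 0.984386 + (-0.226486)·0.125168 = 0.956038 mol/L.

0.9560 mol/L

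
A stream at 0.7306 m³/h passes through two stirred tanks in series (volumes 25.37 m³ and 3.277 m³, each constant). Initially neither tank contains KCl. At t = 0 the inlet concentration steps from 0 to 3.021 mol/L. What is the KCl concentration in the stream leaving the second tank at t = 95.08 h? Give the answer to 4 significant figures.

2.797 mol/L

Time constants: τᵢ = Vᵢ/Q for each well-mixed tank.
τ₁ = 25.37/0.7306 = 34.7249 h; τ₂ = 3.277/0.7306 = 4.48535 h.
Solving the cascade with C₁(0)=C₂(0)=0 gives C₂(t) = C_in[1 − (τ₁ e^(−t/τ₁) − τ₂ e^(−t/τ₂))/(τ₁ − τ₂)].
At t = 95.08: e^(−t/τ₁) = 0.0646935, e^(−t/τ₂) = 6.22126e-10.
C₂ = 3.021·[1 − (34.7249·0.0646935 − 4.48535·6.22126e-10)/(30.2395)] = 3.021·0.925711 = 2.79657 mol/L.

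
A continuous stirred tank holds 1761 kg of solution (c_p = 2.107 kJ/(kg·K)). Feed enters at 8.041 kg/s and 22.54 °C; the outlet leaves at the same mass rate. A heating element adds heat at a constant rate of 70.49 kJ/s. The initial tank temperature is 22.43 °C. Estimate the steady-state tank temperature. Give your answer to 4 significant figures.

Energy balance: M c_p dT/dt = ṁ c_p (T_in − T) + 70.49.
At steady state dT/dt = 0 ⇒ T_ss = T_in + Q̇/(ṁ c_p) = 22.54 + 70.49/(8.041·2.107) = 26.7006 °C.

26.70 °C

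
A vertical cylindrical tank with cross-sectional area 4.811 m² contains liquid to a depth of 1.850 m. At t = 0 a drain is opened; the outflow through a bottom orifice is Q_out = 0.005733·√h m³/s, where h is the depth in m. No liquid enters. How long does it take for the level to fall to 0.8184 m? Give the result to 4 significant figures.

764.5 s

A dh/dt = −Q_out = −0.005733 √h.
Separate and integrate: 2(√h − √h₀) = −(0.005733/A) t.
t = 2A(√h₀ − √h)/0.005733 = 2·4.811·(√1.850 − √0.8184)/0.005733
  = 9.62200 × (1.36015 − 0.904655) / 0.005733 = 764.477 s.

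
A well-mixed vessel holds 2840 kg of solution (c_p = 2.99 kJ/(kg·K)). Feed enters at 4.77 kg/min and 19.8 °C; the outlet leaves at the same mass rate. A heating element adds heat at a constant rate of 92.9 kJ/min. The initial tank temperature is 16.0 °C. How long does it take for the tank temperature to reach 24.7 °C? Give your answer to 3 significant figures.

1100 min

Unsteady energy balance on the tank contents: M c_p dT/dt = ṁ c_p (T_in − T) + 92.9.
τ = M/ṁ = 595.39 min; T_ss = T_in + Q̇/(ṁ c_p) = 26.314 °C.
T(t) = T_ss + (T₀ − T_ss) e^(−t/τ). Set T = 24.7:
e^(−t/τ) = (24.7 − 26.314)/(16.0 − 26.314) = 0.15646
t = −595.39 · ln(0.15646) = 1104.4 min.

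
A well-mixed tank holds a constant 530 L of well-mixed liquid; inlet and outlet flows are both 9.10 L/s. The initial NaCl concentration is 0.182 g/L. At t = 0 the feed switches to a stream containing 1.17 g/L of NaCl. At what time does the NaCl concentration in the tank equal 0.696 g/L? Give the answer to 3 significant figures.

42.8 s

Unsteady species balance (constant V, well mixed): V dC/dt = Q(C_in − C), so τ = V/Q = 58.242 s.
C(t) = C_in + (C₀ − C_in) e^(−t/τ). Set C = 0.696 and solve for t:
e^(−t/τ) = (C − C_in)/(C₀ − C_in) = (0.696 − 1.17)/(0.182 − 1.17) = 0.47976
t = −τ ln(…) = 58.242 × 0.73448 = 42.777 s.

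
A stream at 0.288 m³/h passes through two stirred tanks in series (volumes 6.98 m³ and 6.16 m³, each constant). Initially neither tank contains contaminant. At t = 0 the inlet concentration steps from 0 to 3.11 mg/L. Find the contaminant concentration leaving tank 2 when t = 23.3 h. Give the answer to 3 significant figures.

Species balance on tank i: dCᵢ/dt = (Cᵢ₋₁ − Cᵢ)/τᵢ with τᵢ = Vᵢ/Q.
τ₁ = 6.98/0.288 = 24.236 h; τ₂ = 6.16/0.288 = 21.389 h.
Solving the cascade with C₁(0)=C₂(0)=0 gives C₂(t) = C_in[1 − (τ₁ e^(−t/τ₁) − τ₂ e^(−t/τ₂))/(τ₁ − τ₂)].
At t = 23.3: e^(−t/τ₁) = 0.38237, e^(−t/τ₂) = 0.33643.
C₂ = 3.11·[1 − (24.236·0.38237 − 21.389·0.33643)/(2.8472)] = 3.11·0.27259 = 0.84774 mg/L.

0.848 mg/L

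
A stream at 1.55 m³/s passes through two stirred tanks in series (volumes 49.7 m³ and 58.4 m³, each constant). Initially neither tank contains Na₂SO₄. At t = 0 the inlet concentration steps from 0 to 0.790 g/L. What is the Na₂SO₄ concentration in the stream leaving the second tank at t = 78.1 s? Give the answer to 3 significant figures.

Time constants: τᵢ = Vᵢ/Q for each well-mixed tank.
τ₁ = 49.7/1.55 = 32.065 s; τ₂ = 58.4/1.55 = 37.677 s.
Solving the cascade with C₁(0)=C₂(0)=0 gives C₂(t) = C_in[1 − (τ₁ e^(−t/τ₁) − τ₂ e^(−t/τ₂))/(τ₁ − τ₂)].
At t = 78.1: e^(−t/τ₁) = 0.087535, e^(−t/τ₂) = 0.12583.
C₂ = 0.790·[1 − (32.065·0.087535 − 37.677·0.12583)/(-5.6129)] = 0.790·0.65544 = 0.51779 g/L.

0.518 g/L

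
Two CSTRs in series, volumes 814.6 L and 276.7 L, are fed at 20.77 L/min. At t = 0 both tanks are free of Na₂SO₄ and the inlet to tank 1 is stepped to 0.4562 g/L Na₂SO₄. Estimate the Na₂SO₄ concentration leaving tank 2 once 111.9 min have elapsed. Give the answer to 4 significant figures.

0.4164 g/L

Each tank obeys Vᵢ dCᵢ/dt = Q(Cᵢ₋₁ − Cᵢ), so τᵢ = Vᵢ/Q.
τ₁ = 814.6/20.77 = 39.2200 min; τ₂ = 276.7/20.77 = 13.3221 min.
Tank 1: C₁ = C_in(1 − e^(−t/τ₁)). Tank 2 (τ₁ ≠ τ₂): C₂ = C_in[1 − (τ₁ e^(−t/τ₁) − τ₂ e^(−t/τ₂))/(τ₁ − τ₂)].
At t = 111.9: e^(−t/τ₁) = 0.0576633, e^(−t/τ₂) = 0.000224962.
C₂ = 0.4562·[1 − (39.2200·0.0576633 − 13.3221·0.000224962)/(25.8979)] = 0.4562·0.912790 = 0.416415 g/L.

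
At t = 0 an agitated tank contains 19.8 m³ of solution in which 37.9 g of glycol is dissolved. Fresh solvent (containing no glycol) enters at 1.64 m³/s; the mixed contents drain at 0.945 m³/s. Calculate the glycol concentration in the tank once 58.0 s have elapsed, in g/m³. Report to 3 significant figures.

Total volume: dV/dt = Q_in − Q_out = 0.69500 m³/s, so V(t) = 19.8 + 0.69500 t and V(58.0) = 60.110 m³.
Solute balance: dm/dt = 0 − Q_out C = −Q_out m/V(t).
Separate: dm/m = −Q_out dt/V(t) ⇒ ln(m/m₀) = −(Q_out/(Q_in−Q_out)) ln(V/V₀).
m = m₀ (V₀/V)^(Q_out/(Q_in−Q_out)) = 37.9 × (19.8/60.110)^(1.3597) = 8.3729 g.
C = m/V = 8.3729/60.110 = 0.13929 g/m³.

0.139 g/m³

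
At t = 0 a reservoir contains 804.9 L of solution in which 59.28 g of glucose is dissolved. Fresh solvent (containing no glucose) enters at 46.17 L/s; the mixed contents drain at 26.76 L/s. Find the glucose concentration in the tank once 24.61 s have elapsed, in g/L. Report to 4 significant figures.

Total volume: dV/dt = Q_in − Q_out = 19.4100 L/s, so V(t) = 804.9 + 19.4100 t and V(24.61) = 1282.58 L.
No glucose enters, so dm/dt = −Q_out · (m/V).
Separate: dm/m = −Q_out dt/V(t) ⇒ ln(m/m₀) = −(Q_out/(Q_in−Q_out)) ln(V/V₀).
m = m₀ (V₀/V)^(Q_out/(Q_in−Q_out)) = 59.28 × (804.9/1282.58)^(1.37867) = 31.1849 g.
C = m/V = 31.1849/1282.58 = 0.0243142 g/L.

0.02431 g/L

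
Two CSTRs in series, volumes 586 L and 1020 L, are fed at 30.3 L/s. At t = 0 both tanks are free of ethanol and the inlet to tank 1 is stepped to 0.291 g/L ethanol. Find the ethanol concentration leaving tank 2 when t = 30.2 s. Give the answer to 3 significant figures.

Time constants: τᵢ = Vᵢ/Q for each well-mixed tank.
τ₁ = 586/30.3 = 19.340 s; τ₂ = 1020/30.3 = 33.663 s.
Solving the cascade with C₁(0)=C₂(0)=0 gives C₂(t) = C_in[1 − (τ₁ e^(−t/τ₁) − τ₂ e^(−t/τ₂))/(τ₁ − τ₂)].
At t = 30.2: e^(−t/τ₁) = 0.20981, e^(−t/τ₂) = 0.40774.
C₂ = 0.291·[1 − (19.340·0.20981 − 33.663·0.40774)/(-14.323)] = 0.291·0.32501 = 0.094577 g/L.

0.0946 g/L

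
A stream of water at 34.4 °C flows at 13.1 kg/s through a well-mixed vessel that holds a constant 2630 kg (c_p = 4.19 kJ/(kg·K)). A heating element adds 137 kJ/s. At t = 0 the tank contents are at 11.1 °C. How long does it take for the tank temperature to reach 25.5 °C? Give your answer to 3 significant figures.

Unsteady energy balance on the tank contents: M c_p dT/dt = ṁ c_p (T_in − T) + 137.
τ = M/ṁ = 200.76 s; T_ss = T_in + Q̇/(ṁ c_p) = 36.896 °C.
T(t) = T_ss + (T₀ − T_ss) e^(−t/τ). Set T = 25.5:
e^(−t/τ) = (25.5 − 36.896)/(11.1 − 36.896) = 0.44177
t = −200.76 · ln(0.44177) = 164.02 s.

164 s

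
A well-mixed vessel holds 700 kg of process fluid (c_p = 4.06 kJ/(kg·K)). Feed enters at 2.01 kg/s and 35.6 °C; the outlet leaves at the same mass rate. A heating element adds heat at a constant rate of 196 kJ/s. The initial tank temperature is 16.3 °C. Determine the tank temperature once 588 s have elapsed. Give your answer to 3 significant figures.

M c_p dT/dt = ṁ c_p (T_in − T) + Q̇.
Rearrange: dT/dt = (T_ss − T)/τ with τ = M/ṁ = 348.26 s and T_ss = T_in + Q̇/(ṁ c_p) = 59.618 °C.
Integrating: T(t) = T_ss + (T₀ − T_ss) e^(−t/τ).
T(588) = 59.618 + (-43.318)·e^(−588/348.26) = 59.618 + (-43.318)·0.18481 = 51.612 °C.

51.6 °C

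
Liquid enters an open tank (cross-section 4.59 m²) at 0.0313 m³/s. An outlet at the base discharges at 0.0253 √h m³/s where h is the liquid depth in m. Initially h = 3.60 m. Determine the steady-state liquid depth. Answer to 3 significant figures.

1.53 m

A dh/dt = Q_in − 0.0253 √h. Steady state requires inflow = outflow:
Q_in = 0.0253 √h_ss ⇒ √h_ss = 0.0313/0.0253 = 1.2372.
h_ss = 1.2372² = 1.5306 m. (Since h₀ = 3.60 m > h_ss, the level will fall toward this value.)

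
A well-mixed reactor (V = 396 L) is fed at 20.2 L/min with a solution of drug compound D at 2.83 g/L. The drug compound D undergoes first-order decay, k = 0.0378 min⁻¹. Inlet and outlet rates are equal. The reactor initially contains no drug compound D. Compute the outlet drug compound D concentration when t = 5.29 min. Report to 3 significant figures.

0.609 g/L

Species balance: V dC/dt = Q C_in − Q C − k V C.
dC/dt = (Q/V) C_in − (Q/V + k) C; effective rate a = Q/V + k = 0.051010 + 0.0378 = 0.088810 min⁻¹.
C_ss = Q C_in/(Q + kV) = 1.6255 g/L; C(t) = C_ss + (C₀ − C_ss) e^(−a t).
C(5.29) = 1.6255 + (-1.6255)·e^(−0.088810·5.29) = 1.6255 + (-1.6255)·0.62512 = 0.60935 g/L.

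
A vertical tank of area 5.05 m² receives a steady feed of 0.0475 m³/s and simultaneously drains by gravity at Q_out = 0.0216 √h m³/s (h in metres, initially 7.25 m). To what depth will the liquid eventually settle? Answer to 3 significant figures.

Level balance: A dh/dt = 0.0475 − 0.0216 √h. Setting dh/dt = 0:
Q_in = 0.0216 √h_ss ⇒ √h_ss = 0.0475/0.0216 = 2.1991.
h_ss = 2.1991² = 4.8359 m. (Since h₀ = 7.25 m > h_ss, the level will fall toward this value.)

4.84 m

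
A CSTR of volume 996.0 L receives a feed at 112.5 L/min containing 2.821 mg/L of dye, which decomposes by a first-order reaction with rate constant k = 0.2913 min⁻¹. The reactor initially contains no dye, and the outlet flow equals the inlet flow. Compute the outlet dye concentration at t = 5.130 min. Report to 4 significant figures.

0.6891 mg/L

Accumulation = in − out − consumed: V dC/dt = Q C_in − Q C − k V C.
This is linear with rate a = Q/V + k = 0.404252 min⁻¹.
C_ss = Q C_in/(Q + kV) = 0.788214 mg/L; C(t) = C_ss + (C₀ − C_ss) e^(−a t).
C(5.130) = 0.788214 + (-0.788214)·e^(−0.404252·5.130) = 0.788214 + (-0.788214)·0.125706 = 0.689131 mg/L.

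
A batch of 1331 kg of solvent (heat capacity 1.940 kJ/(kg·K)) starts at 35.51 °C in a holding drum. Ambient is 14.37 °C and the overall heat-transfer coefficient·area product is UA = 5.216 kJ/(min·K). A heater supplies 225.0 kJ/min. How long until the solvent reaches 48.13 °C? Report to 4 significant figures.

422.1 min

M c_p dT/dt = −UA(T − T_amb) + Q̇.
τ = M c_p/UA = 495.042 min; T_ss = T_amb + Q̇/UA = 14.37 + 225.0/5.216 = 57.5065 °C.
T(t) = T_ss + (T₀ − T_ss)e^(−t/τ); set T = 48.13:
t = −τ ln[(T − T_ss)/(T₀ − T_ss)] = −495.042 · ln(0.426272) = 422.111 min.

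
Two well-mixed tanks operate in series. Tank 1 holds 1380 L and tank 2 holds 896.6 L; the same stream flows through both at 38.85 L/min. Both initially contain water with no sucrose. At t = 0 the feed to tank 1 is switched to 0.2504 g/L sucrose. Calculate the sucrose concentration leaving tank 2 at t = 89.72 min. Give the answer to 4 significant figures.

0.2027 g/L

Time constants: τᵢ = Vᵢ/Q for each well-mixed tank.
τ₁ = 1380/38.85 = 35.5212 min; τ₂ = 896.6/38.85 = 23.0785 min.
Solving the cascade with C₁(0)=C₂(0)=0 gives C₂(t) = C_in[1 − (τ₁ e^(−t/τ₁) − τ₂ e^(−t/τ₂))/(τ₁ − τ₂)].
At t = 89.72: e^(−t/τ₁) = 0.0799932, e^(−t/τ₂) = 0.0204945.
C₂ = 0.2504·[1 − (35.5212·0.0799932 − 23.0785·0.0204945)/(12.4427)] = 0.2504·0.809650 = 0.202736 g/L.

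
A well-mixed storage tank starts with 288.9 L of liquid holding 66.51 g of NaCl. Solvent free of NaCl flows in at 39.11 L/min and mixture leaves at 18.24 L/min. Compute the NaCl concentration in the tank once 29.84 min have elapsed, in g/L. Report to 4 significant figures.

0.02672 g/L

Let m(t) be the amount of NaCl. Volume: V(t) = V₀ + (Q_in − Q_out) t = 288.9 + 20.8700 t; V(29.84) = 911.661 L.
Species balance (pure solvent in): dm/dt = −Q_out · m/V(t).
dm/m = −Q_out dt/(V₀ + 20.8700 t); integrating gives ln(m/m₀) = −(Q_out/(Q_in−Q_out)) ln(V/V₀).
m = m₀ (V₀/V)^(Q_out/(Q_in−Q_out)) = 66.51 × (288.9/911.661)^(0.873982) = 24.3610 g.
C = m/V = 24.3610/911.661 = 0.0267216 g/L.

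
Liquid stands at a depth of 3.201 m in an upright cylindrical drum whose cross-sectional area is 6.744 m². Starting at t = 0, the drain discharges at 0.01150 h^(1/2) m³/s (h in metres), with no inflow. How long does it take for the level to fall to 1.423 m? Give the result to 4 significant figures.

Accumulation of liquid (constant cross-section A): A dh/dt = −0.01150 √h.
This is separable: 2 d(√h)/dt = −0.01150/A, so √h = √h₀ − (0.01150/(2A)) t.
t = 2A(√h₀ − √h)/0.01150 = 2·6.744·(√3.201 − √1.423)/0.01150
  = 13.4880 × (1.78913 − 1.19290) / 0.01150 = 699.310 s.

699.3 s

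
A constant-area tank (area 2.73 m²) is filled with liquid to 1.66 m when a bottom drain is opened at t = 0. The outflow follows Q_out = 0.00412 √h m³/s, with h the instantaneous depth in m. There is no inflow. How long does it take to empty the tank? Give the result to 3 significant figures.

1710 s

A dh/dt = −Q_out = −0.00412 √h.
This is separable: 2 d(√h)/dt = −0.00412/A, so √h = √h₀ − (0.00412/(2A)) t.
Tank is empty when √h = 0: t_empty = 2A√h₀/0.00412.
t_empty = 2·2.73·√1.66/0.00412 = 5.4600·1.2884/0.00412 = 1707.5 s.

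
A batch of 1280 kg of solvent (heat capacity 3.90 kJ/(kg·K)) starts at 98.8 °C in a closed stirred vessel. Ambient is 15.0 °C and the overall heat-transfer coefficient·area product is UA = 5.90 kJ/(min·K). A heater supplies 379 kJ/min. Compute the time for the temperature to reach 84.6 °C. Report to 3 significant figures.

1090 min

First-law balance (no shaft work): M c_p dT/dt = −UA(T − T_amb) + Q̇.
τ = M c_p/UA = 846.10 min; T_ss = T_amb + Q̇/UA = 15.0 + 379/5.90 = 79.237 °C.
T(t) = T_ss + (T₀ − T_ss)e^(−t/τ); set T = 84.6:
t = −τ ln[(T − T_ss)/(T₀ − T_ss)] = −846.10 · ln(0.27413) = 1095.0 min.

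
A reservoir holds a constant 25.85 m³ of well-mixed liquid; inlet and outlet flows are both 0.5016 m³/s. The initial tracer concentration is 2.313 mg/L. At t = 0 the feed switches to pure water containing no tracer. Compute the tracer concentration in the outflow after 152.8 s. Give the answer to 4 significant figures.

0.1193 mg/L

Unsteady species balance (constant V, well mixed): V dC/dt = Q(C_in − C).
Time constant τ = V/Q = 25.85/0.5016 = 51.5351 s.
This is linear first-order; C(t) = C_in + (C₀ − C_in) e^(−t/τ).
C(152.8) = 0 + (2.313 − 0)·e^(−152.8/51.5351) = 0 + (2.31300)·0.0515620 = 0.119263 mg/L.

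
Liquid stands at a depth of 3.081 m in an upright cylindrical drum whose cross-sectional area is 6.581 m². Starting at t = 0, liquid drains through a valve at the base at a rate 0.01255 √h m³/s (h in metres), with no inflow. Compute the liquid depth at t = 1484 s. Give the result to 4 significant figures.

0.1158 m

A dh/dt = −Q_out = −0.01255 √h.
This is separable: 2 d(√h)/dt = −0.01255/A, so √h = √h₀ − (0.01255/(2A)) t.
√h = √3.081 − 0.01255·1484/(2·6.581) = 1.75528 − 1.41500 = 0.340280.
h = 0.340280² = 0.115791 m.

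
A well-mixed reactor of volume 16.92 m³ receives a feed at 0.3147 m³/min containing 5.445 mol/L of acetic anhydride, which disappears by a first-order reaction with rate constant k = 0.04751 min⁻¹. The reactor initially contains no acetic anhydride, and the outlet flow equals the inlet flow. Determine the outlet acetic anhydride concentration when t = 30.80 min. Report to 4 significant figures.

Species balance: V dC/dt = Q C_in − Q C − k V C.
dC/dt = (Q/V) C_in − (Q/V + k) C; effective rate a = Q/V + k = 0.0185993 + 0.04751 = 0.0661093 min⁻¹.
C_ss = Q C_in/(Q + kV) = 1.53190 mol/L; C(t) = C_ss + (C₀ − C_ss) e^(−a t).
C(30.80) = 1.53190 + (-1.53190)·e^(−0.0661093·30.80) = 1.53190 + (-1.53190)·0.130528 = 1.33195 mol/L.

1.332 mol/L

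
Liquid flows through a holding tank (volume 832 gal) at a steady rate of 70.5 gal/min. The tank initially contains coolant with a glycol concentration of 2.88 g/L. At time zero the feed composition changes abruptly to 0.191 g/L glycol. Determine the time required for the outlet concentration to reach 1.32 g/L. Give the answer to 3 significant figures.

Transient balance on the dissolved component: V dC/dt = Q(C_in − C), so τ = V/Q = 11.801 min.
C(t) = C_in + (C₀ − C_in) e^(−t/τ). Set C = 1.32 and solve for t:
e^(−t/τ) = (C − C_in)/(C₀ − C_in) = (1.32 − 0.191)/(2.88 − 0.191) = 0.41986
t = −τ ln(…) = 11.801 × 0.86784 = 10.242 min.

10.2 min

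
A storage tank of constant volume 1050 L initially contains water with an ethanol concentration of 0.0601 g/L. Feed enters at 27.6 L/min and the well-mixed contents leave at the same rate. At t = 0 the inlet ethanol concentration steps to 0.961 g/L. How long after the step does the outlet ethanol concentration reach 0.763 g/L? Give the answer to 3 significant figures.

Unsteady species balance (constant V, well mixed): V dC/dt = Q(C_in − C), so τ = V/Q = 38.043 min.
C(t) = C_in + (C₀ − C_in) e^(−t/τ). Set C = 0.763 and solve for t:
e^(−t/τ) = (C − C_in)/(C₀ − C_in) = (0.763 − 0.961)/(0.0601 − 0.961) = 0.21978
t = −τ ln(…) = 38.043 × 1.5151 = 57.641 min.

57.6 min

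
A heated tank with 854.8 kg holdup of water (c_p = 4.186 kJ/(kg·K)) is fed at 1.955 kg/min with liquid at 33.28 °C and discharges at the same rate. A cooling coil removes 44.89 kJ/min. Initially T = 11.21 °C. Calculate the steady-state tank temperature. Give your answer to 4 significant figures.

27.79 °C

M c_p dT/dt = ṁ c_p (T_in − T) − Q̇.
At steady state dT/dt = 0 ⇒ T_ss = T_in − Q̇/(ṁ c_p) = 33.28 − 44.89/(1.955·4.186) = 27.7947 °C.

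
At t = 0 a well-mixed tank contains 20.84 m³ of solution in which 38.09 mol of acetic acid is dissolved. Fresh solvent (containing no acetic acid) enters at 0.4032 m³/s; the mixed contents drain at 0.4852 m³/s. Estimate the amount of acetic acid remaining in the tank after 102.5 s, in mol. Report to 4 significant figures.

Let m(t) be the amount of acetic acid. Volume: V(t) = V₀ + (Q_in − Q_out) t = 20.84 − 0.0820000 t; V(102.5) = 12.4350 m³.
Solute balance: dm/dt = 0 − Q_out C = −Q_out m/V(t).
dm/m = −Q_out dt/(V₀ − 0.0820000 t); integrating gives ln(m/m₀) = −(Q_out/(Q_in−Q_out)) ln(V/V₀).
m = m₀ (V₀/V)^(Q_out/(Q_in−Q_out)) = 38.09 × (20.84/12.4350)^(-5.91707) = 1.79430 mol.

1.794 mol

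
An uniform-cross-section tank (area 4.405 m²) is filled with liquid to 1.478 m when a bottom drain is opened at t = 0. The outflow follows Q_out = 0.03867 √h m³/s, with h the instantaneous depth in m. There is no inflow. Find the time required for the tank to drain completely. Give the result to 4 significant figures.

With no inflow, A dh/dt = −0.03867 √h.
This is separable: 2 d(√h)/dt = −0.03867/A, so √h = √h₀ − (0.03867/(2A)) t.
Set h = 0: 2√h₀ = (0.03867/A) t_empty ⇒ t_empty = 2A√h₀/0.03867.
t_empty = 2·4.405·√1.478/0.03867 = 8.81000·1.21573/0.03867 = 276.974 s.

277.0 s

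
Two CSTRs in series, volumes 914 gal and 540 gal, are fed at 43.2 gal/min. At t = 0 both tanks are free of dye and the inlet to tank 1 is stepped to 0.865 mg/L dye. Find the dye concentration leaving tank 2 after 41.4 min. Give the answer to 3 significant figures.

0.612 mg/L

Each tank obeys Vᵢ dCᵢ/dt = Q(Cᵢ₋₁ − Cᵢ), so τᵢ = Vᵢ/Q.
τ₁ = 914/43.2 = 21.157 min; τ₂ = 540/43.2 = 12.500 min.
Tank 1: C₁ = C_in(1 − e^(−t/τ₁)). Tank 2 (τ₁ ≠ τ₂): C₂ = C_in[1 − (τ₁ e^(−t/τ₁) − τ₂ e^(−t/τ₂))/(τ₁ − τ₂)].
At t = 41.4: e^(−t/τ₁) = 0.14132, e^(−t/τ₂) = 0.036443.
C₂ = 0.865·[1 − (21.157·0.14132 − 12.500·0.036443)/(8.6574)] = 0.865·0.70727 = 0.61178 mg/L.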